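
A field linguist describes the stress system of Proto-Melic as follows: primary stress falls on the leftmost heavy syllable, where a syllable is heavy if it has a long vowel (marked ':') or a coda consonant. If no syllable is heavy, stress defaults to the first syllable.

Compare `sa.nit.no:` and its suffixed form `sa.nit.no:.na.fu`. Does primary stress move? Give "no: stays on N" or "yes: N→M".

Base `sa.nit.no:` (3 syllables):
  Weights: 1 sa L, 2 nit H, 3 no: H.
  Heavy syllables in the domain: 2, 3. The leftmost is syllable 2 (nit).
  → primary stress on syllable 2.
Suffixed `sa.nit.no:.na.fu` (5 syllables):
  Weights: 1 sa L, 2 nit H, 3 no: H, 4 na L, 5 fu L.
  Heavy syllables in the domain: 2, 3. The leftmost is syllable 2 (nit).
  → primary stress on syllable 2.

no: stays on 2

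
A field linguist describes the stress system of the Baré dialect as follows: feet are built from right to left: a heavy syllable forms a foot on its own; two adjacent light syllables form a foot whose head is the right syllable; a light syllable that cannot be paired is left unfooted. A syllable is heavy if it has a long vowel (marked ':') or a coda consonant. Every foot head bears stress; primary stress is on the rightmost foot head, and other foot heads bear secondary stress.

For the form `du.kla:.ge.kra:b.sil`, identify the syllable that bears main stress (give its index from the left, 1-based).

Weights: 1 du L, 2 kla: H, 3 ge L, 4 kra:b H, 5 sil H.
Parse right to left (heavy = foot alone; LL = one foot; stranded L unfooted): du (ˈkla:) ge (ˈkra:b) (ˈsil).
Foot heads: 2, 4, 5.
Primary stress on the rightmost head = syllable 5.
Primary stress: syllable 5 → du.kla:.ge.kra:b.ˈsil.

5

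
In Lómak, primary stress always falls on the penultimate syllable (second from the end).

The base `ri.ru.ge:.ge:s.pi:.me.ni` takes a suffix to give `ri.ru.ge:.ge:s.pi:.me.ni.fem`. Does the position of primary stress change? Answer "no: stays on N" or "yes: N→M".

yes: 6→7

Base `ri.ru.ge:.ge:s.pi:.me.ni` (7 syllables):
  The word has 7 syllables; the penultimate syllable (second from the end) is syllable 6 (me).
  → primary stress on syllable 6.
Suffixed `ri.ru.ge:.ge:s.pi:.me.ni.fem` (8 syllables):
  The word has 8 syllables; the penultimate syllable (second from the end) is syllable 7 (ni).
  → primary stress on syllable 7.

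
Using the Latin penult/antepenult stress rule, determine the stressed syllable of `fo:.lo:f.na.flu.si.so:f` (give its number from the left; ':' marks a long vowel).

4

Classical Latin: stress the penult if heavy (long vowel or closed), else the antepenult.
Weights: 4 flu L, 5 si L, 6 so:f H.
The penult (syllable 5, si) is light, so stress falls on the antepenult (syllable 4, flu).
Stress on syllable 4: fo:.lo:f.na.ˈflu.si.so:f.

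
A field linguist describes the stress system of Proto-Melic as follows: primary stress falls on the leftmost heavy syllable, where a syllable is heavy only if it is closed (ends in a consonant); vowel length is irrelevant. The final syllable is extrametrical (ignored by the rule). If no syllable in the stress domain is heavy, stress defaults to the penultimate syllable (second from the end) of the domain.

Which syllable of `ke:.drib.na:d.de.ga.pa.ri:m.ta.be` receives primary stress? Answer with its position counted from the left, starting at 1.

2

The final syllable (9, be) is extrametrical; the stress domain is syllables 1–8.
Weights: 1 ke: L, 2 drib H, 3 na:d H, 4 de L, 5 ga L, 6 pa L, 7 ri:m H, 8 ta L.
Heavy syllables in the domain: 2, 3, 7. The leftmost is syllable 2 (drib).
Primary stress: syllable 2 → ke:.ˈdrib.na:d.de.ga.pa.ri:m.ta.be.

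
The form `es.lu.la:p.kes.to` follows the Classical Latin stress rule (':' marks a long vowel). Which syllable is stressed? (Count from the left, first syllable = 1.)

Classical Latin: stress the penult if heavy (long vowel or closed), else the antepenult.
Weights: 3 la:p H, 4 kes H, 5 to L.
The penult (syllable 4, kes) is heavy, so it takes stress.
Stress on syllable 4: es.lu.la:p.ˈkes.to.

4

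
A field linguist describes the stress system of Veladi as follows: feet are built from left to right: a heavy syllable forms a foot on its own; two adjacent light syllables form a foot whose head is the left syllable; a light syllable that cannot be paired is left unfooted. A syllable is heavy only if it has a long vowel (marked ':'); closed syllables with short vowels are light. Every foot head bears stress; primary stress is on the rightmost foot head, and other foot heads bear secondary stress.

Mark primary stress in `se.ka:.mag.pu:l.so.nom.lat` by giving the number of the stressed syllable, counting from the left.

5

Weights: 1 se L, 2 ka: H, 3 mag L, 4 pu:l H, 5 so L, 6 nom L, 7 lat L.
Parse left to right (heavy = foot alone; LL = one foot; stranded L unfooted): se (ˈka:) mag (ˈpu:l) (ˈso.nom) lat.
Foot heads: 2, 4, 5.
Primary stress on the rightmost head = syllable 5.
Primary stress: syllable 5 → se.ka:.mag.pu:l.ˈso.nom.lat.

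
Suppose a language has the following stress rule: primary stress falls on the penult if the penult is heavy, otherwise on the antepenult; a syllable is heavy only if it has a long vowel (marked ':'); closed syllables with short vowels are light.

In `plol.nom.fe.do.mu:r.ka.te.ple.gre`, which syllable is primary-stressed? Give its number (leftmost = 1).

7

Weights: 7 te L, 8 ple L, 9 gre L.
The penult (syllable 8, ple) is light, so stress falls on the antepenult (syllable 7, te).
Primary stress: syllable 7 → plol.nom.fe.do.mu:r.ka.ˈte.ple.gre.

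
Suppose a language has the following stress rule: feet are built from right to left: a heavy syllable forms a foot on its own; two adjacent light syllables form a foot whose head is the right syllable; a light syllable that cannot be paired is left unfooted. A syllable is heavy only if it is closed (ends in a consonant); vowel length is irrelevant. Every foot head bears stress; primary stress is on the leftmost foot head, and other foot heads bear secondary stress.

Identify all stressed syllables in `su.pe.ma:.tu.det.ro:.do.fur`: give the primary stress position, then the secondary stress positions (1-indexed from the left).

primary 2, secondary 4, 5, 7, 8

Weights: 1 su L, 2 pe L, 3 ma: L, 4 tu L, 5 det H, 6 ro: L, 7 do L, 8 fur H.
Parse right to left (heavy = foot alone; LL = one foot; stranded L unfooted): (su.ˈpe) (ma:.ˈtu) (ˈdet) (ro:.ˈdo) (ˈfur).
Foot heads: 2, 4, 5, 7, 8.
Primary stress on the leftmost head = syllable 2.
Secondary stress on 4, 5, 7, 8: su.ˈpe.ma:.ˌtu.ˌdet.ro:.ˌdo.ˌfur.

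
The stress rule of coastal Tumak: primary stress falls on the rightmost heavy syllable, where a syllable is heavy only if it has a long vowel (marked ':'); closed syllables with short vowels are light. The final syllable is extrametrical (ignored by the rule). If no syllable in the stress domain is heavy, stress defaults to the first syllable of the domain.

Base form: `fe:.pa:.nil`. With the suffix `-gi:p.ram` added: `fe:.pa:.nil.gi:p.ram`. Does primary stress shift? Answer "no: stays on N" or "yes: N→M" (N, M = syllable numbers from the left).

Base `fe:.pa:.nil` (3 syllables):
  The final syllable (3, nil) is extrametrical; the stress domain is syllables 1–2.
  Weights: 1 fe: H, 2 pa: H.
  Heavy syllables in the domain: 1, 2. The rightmost is syllable 2 (pa:).
  → primary stress on syllable 2.
Suffixed `fe:.pa:.nil.gi:p.ram` (5 syllables):
  The final syllable (5, ram) is extrametrical; the stress domain is syllables 1–4.
  Weights: 1 fe: H, 2 pa: H, 3 nil L, 4 gi:p H.
  Heavy syllables in the domain: 1, 2, 4. The rightmost is syllable 4 (gi:p).
  → primary stress on syllable 4.

yes: 2→4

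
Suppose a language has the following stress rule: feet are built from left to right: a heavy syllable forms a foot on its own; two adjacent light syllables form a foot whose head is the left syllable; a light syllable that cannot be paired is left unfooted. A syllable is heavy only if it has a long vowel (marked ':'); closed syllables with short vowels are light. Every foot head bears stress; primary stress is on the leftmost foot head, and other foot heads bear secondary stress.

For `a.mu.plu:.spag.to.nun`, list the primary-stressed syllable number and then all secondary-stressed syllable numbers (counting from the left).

primary 1, secondary 3, 4

Weights: 1 a L, 2 mu L, 3 plu: H, 4 spag L, 5 to L, 6 nun L.
Parse left to right (heavy = foot alone; LL = one foot; stranded L unfooted): (ˈa.mu) (ˈplu:) (ˈspag.to) nun.
Foot heads: 1, 3, 4.
Primary stress on the leftmost head = syllable 1.
Secondary stress on 3, 4: ˈa.mu.ˌplu:.ˌspag.to.nun.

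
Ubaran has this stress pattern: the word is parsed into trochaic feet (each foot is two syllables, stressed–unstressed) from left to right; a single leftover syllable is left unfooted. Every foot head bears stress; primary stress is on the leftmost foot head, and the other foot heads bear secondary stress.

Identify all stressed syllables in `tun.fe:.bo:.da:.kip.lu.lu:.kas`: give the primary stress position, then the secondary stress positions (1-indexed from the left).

Parse left to right into trochaic (ˈσσ) feet: (ˈtun.fe:) (ˈbo:.da:) (ˈkip.lu) (ˈlu:.kas).
Foot heads (stressed positions): 1, 3, 5, 7.
End Rule Leftmost: primary stress on the leftmost head = syllable 1.
Secondary stress on 3, 5, 7: ˈtun.fe:.ˌbo:.da:.ˌkip.lu.ˌlu:.kas.

primary 1, secondary 3, 5, 7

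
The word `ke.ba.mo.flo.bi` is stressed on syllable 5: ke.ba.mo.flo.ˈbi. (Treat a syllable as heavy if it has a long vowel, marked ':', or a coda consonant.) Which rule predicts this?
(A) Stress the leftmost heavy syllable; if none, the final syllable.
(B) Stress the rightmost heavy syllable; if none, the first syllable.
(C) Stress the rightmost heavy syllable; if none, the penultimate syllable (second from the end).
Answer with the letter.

Rule A → syllable 5 ✓.
Rule B → syllable 1 (observed: 5).
Rule C → syllable 4 (observed: 5).

A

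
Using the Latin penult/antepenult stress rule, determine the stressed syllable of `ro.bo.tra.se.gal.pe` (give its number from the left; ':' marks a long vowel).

5

Classical Latin: stress the penult if heavy (long vowel or closed), else the antepenult.
Weights: 4 se L, 5 gal H, 6 pe L.
The penult (syllable 5, gal) is heavy, so it takes stress.
Stress on syllable 5: ro.bo.tra.se.ˈgal.pe.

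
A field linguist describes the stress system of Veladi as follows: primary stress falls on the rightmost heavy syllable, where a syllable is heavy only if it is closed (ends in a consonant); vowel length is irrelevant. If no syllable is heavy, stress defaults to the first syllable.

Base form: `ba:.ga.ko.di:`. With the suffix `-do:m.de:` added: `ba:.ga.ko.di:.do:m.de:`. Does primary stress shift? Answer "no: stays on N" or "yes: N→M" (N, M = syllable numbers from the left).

Base `ba:.ga.ko.di:` (4 syllables):
  Weights: 1 ba: L, 2 ga L, 3 ko L, 4 di: L.
  No heavy syllable in the domain; default to the first syllable = syllable 1.
  → primary stress on syllable 1.
Suffixed `ba:.ga.ko.di:.do:m.de:` (6 syllables):
  Weights: 1 ba: L, 2 ga L, 3 ko L, 4 di: L, 5 do:m H, 6 de: L.
  Heavy syllables in the domain: 5. The rightmost is syllable 5 (do:m).
  → primary stress on syllable 5.

yes: 1→5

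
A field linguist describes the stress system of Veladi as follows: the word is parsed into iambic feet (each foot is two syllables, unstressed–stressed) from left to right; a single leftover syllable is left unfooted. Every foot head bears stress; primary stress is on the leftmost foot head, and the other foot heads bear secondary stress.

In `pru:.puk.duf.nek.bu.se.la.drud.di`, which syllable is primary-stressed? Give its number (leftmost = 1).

Parse left to right into iambic (σˈσ) feet: (pru:.ˈpuk) (duf.ˈnek) (bu.ˈse) (la.ˈdrud) di. Syllable 9 is left unfooted.
Foot heads (stressed positions): 2, 4, 6, 8.
End Rule Leftmost: primary stress on the leftmost head = syllable 2.
Primary stress: syllable 2 → pru:.ˈpuk.duf.nek.bu.se.la.drud.di.

2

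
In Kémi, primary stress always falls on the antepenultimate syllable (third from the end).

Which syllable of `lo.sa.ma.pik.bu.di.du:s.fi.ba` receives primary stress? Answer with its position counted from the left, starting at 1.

7

The word has 9 syllables; the antepenultimate syllable (third from the end) is syllable 7 (du:s).
Primary stress: syllable 7 → lo.sa.ma.pik.bu.di.ˈdu:s.fi.ba.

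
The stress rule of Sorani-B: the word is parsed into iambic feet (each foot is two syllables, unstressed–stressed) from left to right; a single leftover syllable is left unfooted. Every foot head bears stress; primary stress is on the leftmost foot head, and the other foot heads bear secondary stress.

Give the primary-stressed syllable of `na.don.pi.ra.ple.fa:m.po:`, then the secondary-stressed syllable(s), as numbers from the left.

primary 2, secondary 4, 6

Parse left to right into iambic (σˈσ) feet: (na.ˈdon) (pi.ˈra) (ple.ˈfa:m) po:. Syllable 7 is left unfooted.
Foot heads (stressed positions): 2, 4, 6.
End Rule Leftmost: primary stress on the leftmost head = syllable 2.
Secondary stress on 4, 6: na.ˈdon.pi.ˌra.ple.ˌfa:m.po:.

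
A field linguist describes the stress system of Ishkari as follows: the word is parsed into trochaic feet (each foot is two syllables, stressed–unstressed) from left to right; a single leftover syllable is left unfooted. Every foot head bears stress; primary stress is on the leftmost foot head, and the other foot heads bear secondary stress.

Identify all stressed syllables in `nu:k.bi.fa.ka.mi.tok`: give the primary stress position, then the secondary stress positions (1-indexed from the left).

Parse left to right into trochaic (ˈσσ) feet: (ˈnu:k.bi) (ˈfa.ka) (ˈmi.tok).
Foot heads (stressed positions): 1, 3, 5.
End Rule Leftmost: primary stress on the leftmost head = syllable 1.
Secondary stress on 3, 5: ˈnu:k.bi.ˌfa.ka.ˌmi.tok.

primary 1, secondary 3, 5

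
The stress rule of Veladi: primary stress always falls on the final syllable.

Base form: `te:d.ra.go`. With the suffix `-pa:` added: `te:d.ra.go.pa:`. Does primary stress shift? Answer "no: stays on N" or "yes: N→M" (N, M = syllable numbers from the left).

Base `te:d.ra.go` (3 syllables):
  The word has 3 syllables; the final syllable is syllable 3 (go).
  → primary stress on syllable 3.
Suffixed `te:d.ra.go.pa:` (4 syllables):
  The word has 4 syllables; the final syllable is syllable 4 (pa:).
  → primary stress on syllable 4.

yes: 3→4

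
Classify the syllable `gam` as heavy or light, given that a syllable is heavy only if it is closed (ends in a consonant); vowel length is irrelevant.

heavy

`gam`: short vowel, closed (coda /m/). Closed (coda /m/) → heavy.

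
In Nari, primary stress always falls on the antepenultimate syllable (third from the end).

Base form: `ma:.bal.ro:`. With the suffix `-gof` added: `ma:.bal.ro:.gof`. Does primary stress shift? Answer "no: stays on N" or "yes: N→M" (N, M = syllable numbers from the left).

yes: 1→2

Base `ma:.bal.ro:` (3 syllables):
  The word has 3 syllables; the antepenultimate syllable (third from the end) is syllable 1 (ma:).
  → primary stress on syllable 1.
Suffixed `ma:.bal.ro:.gof` (4 syllables):
  The word has 4 syllables; the antepenultimate syllable (third from the end) is syllable 2 (bal).
  → primary stress on syllable 2.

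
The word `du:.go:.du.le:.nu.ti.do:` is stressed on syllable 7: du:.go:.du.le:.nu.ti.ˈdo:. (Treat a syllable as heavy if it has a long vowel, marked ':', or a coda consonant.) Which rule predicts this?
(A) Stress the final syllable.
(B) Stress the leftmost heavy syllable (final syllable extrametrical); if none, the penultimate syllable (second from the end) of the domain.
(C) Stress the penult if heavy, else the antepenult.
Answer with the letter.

A

Rule A → syllable 7 ✓.
Rule B → syllable 1 (observed: 7).
Rule C → syllable 5 (observed: 7).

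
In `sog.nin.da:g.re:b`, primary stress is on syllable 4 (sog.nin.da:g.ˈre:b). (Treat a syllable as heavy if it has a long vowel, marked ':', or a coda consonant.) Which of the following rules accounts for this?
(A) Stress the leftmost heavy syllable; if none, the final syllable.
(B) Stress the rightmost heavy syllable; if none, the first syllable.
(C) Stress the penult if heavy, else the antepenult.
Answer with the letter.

Rule A → syllable 1 (observed: 4).
Rule B → syllable 4 ✓.
Rule C → syllable 3 (observed: 4).

B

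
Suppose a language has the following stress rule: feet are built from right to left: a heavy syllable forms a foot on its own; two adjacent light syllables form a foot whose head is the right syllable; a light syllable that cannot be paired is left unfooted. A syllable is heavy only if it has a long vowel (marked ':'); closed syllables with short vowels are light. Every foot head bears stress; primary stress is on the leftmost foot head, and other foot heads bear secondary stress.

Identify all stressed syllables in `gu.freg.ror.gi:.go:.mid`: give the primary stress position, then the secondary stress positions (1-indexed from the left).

primary 3, secondary 4, 5

Weights: 1 gu L, 2 freg L, 3 ror L, 4 gi: H, 5 go: H, 6 mid L.
Parse right to left (heavy = foot alone; LL = one foot; stranded L unfooted): gu (freg.ˈror) (ˈgi:) (ˈgo:) mid.
Foot heads: 3, 4, 5.
Primary stress on the leftmost head = syllable 3.
Secondary stress on 4, 5: gu.freg.ˈror.ˌgi:.ˌgo:.mid.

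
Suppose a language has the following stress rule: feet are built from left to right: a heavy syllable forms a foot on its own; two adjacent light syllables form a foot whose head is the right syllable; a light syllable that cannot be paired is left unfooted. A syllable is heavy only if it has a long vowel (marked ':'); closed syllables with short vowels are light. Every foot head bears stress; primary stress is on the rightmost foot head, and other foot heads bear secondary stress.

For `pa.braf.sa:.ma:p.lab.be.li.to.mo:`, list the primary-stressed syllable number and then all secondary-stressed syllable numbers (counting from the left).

primary 9, secondary 2, 3, 4, 6, 8

Weights: 1 pa L, 2 braf L, 3 sa: H, 4 ma:p H, 5 lab L, 6 be L, 7 li L, 8 to L, 9 mo: H.
Parse left to right (heavy = foot alone; LL = one foot; stranded L unfooted): (pa.ˈbraf) (ˈsa:) (ˈma:p) (lab.ˈbe) (li.ˈto) (ˈmo:).
Foot heads: 2, 3, 4, 6, 8, 9.
Primary stress on the rightmost head = syllable 9.
Secondary stress on 2, 3, 4, 6, 8: pa.ˌbraf.ˌsa:.ˌma:p.lab.ˌbe.li.ˌto.ˈmo:.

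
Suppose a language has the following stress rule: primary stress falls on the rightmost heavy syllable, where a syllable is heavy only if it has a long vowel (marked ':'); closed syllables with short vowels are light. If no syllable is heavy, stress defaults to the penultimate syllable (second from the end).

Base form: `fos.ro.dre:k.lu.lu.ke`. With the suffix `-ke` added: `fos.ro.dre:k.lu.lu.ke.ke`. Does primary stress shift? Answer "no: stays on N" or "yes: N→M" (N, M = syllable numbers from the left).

Base `fos.ro.dre:k.lu.lu.ke` (6 syllables):
  Weights: 1 fos L, 2 ro L, 3 dre:k H, 4 lu L, 5 lu L, 6 ke L.
  Heavy syllables in the domain: 3. The rightmost is syllable 3 (dre:k).
  → primary stress on syllable 3.
Suffixed `fos.ro.dre:k.lu.lu.ke.ke` (7 syllables):
  Weights: 1 fos L, 2 ro L, 3 dre:k H, 4 lu L, 5 lu L, 6 ke L, 7 ke L.
  Heavy syllables in the domain: 3. The rightmost is syllable 3 (dre:k).
  → primary stress on syllable 3.

no: stays on 3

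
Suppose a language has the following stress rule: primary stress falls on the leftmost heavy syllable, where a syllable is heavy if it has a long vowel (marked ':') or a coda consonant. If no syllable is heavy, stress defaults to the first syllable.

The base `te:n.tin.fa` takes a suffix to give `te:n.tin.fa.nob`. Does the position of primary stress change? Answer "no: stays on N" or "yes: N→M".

Base `te:n.tin.fa` (3 syllables):
  Weights: 1 te:n H, 2 tin H, 3 fa L.
  Heavy syllables in the domain: 1, 2. The leftmost is syllable 1 (te:n).
  → primary stress on syllable 1.
Suffixed `te:n.tin.fa.nob` (4 syllables):
  Weights: 1 te:n H, 2 tin H, 3 fa L, 4 nob H.
  Heavy syllables in the domain: 1, 2, 4. The leftmost is syllable 1 (te:n).
  → primary stress on syllable 1.

no: stays on 1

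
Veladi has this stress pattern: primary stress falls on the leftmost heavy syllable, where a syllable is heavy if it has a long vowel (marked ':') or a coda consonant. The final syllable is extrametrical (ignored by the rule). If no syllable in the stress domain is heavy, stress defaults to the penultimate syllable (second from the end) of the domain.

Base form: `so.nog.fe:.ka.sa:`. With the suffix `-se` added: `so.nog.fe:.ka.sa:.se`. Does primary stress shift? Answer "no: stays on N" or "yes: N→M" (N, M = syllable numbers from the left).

Base `so.nog.fe:.ka.sa:` (5 syllables):
  The final syllable (5, sa:) is extrametrical; the stress domain is syllables 1–4.
  Weights: 1 so L, 2 nog H, 3 fe: H, 4 ka L.
  Heavy syllables in the domain: 2, 3. The leftmost is syllable 2 (nog).
  → primary stress on syllable 2.
Suffixed `so.nog.fe:.ka.sa:.se` (6 syllables):
  The final syllable (6, se) is extrametrical; the stress domain is syllables 1–5.
  Weights: 1 so L, 2 nog H, 3 fe: H, 4 ka L, 5 sa: H.
  Heavy syllables in the domain: 2, 3, 5. The leftmost is syllable 2 (nog).
  → primary stress on syllable 2.

no: stays on 2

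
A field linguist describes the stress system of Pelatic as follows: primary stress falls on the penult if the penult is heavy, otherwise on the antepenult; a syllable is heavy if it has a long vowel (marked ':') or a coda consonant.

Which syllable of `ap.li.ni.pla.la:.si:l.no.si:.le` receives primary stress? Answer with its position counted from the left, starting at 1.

Weights: 7 no L, 8 si: H, 9 le L.
The penult (syllable 8, si:) is heavy, so it takes stress.
Primary stress: syllable 8 → ap.li.ni.pla.la:.si:l.no.ˈsi:.le.

8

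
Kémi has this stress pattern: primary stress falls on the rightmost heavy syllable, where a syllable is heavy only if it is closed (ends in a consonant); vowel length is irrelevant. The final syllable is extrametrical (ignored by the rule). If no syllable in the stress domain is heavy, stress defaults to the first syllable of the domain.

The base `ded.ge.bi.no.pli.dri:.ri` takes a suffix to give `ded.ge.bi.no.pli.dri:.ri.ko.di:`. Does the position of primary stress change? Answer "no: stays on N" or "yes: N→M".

Base `ded.ge.bi.no.pli.dri:.ri` (7 syllables):
  The final syllable (7, ri) is extrametrical; the stress domain is syllables 1–6.
  Weights: 1 ded H, 2 ge L, 3 bi L, 4 no L, 5 pli L, 6 dri: L.
  Heavy syllables in the domain: 1. The rightmost is syllable 1 (ded).
  → primary stress on syllable 1.
Suffixed `ded.ge.bi.no.pli.dri:.ri.ko.di:` (9 syllables):
  The final syllable (9, di:) is extrametrical; the stress domain is syllables 1–8.
  Weights: 1 ded H, 2 ge L, 3 bi L, 4 no L, 5 pli L, 6 dri: L, 7 ri L, 8 ko L.
  Heavy syllables in the domain: 1. The rightmost is syllable 1 (ded).
  → primary stress on syllable 1.

no: stays on 1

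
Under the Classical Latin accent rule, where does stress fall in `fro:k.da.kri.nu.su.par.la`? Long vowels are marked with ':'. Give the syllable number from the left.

Classical Latin: stress the penult if heavy (long vowel or closed), else the antepenult.
Weights: 5 su L, 6 par H, 7 la L.
The penult (syllable 6, par) is heavy, so it takes stress.
Stress on syllable 6: fro:k.da.kri.nu.su.ˈpar.la.

6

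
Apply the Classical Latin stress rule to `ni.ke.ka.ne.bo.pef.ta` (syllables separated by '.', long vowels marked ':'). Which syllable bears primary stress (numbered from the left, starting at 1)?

6

Classical Latin: stress the penult if heavy (long vowel or closed), else the antepenult.
Weights: 5 bo L, 6 pef H, 7 ta L.
The penult (syllable 6, pef) is heavy, so it takes stress.
Stress on syllable 6: ni.ke.ka.ne.bo.ˈpef.ta.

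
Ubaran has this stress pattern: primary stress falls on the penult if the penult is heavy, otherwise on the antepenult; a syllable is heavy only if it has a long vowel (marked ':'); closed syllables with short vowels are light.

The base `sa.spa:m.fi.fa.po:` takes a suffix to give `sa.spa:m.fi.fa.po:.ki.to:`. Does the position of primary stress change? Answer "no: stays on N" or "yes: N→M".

Base `sa.spa:m.fi.fa.po:` (5 syllables):
  Weights: 3 fi L, 4 fa L, 5 po: H.
  The penult (syllable 4, fa) is light, so stress falls on the antepenult (syllable 3, fi).
  → primary stress on syllable 3.
Suffixed `sa.spa:m.fi.fa.po:.ki.to:` (7 syllables):
  Weights: 5 po: H, 6 ki L, 7 to: H.
  The penult (syllable 6, ki) is light, so stress falls on the antepenult (syllable 5, po:).
  → primary stress on syllable 5.

yes: 3→5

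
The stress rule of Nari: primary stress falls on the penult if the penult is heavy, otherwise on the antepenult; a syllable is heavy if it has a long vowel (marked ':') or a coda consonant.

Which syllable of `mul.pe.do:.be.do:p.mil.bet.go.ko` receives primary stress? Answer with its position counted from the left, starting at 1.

Weights: 7 bet H, 8 go L, 9 ko L.
The penult (syllable 8, go) is light, so stress falls on the antepenult (syllable 7, bet).
Primary stress: syllable 7 → mul.pe.do:.be.do:p.mil.ˈbet.go.ko.

7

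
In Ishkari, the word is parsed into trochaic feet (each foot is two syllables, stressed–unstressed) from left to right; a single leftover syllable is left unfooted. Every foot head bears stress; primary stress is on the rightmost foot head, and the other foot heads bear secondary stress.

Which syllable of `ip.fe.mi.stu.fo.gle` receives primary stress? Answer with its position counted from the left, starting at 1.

Parse left to right into trochaic (ˈσσ) feet: (ˈip.fe) (ˈmi.stu) (ˈfo.gle).
Foot heads (stressed positions): 1, 3, 5.
End Rule Rightmost: primary stress on the rightmost head = syllable 5.
Primary stress: syllable 5 → ip.fe.mi.stu.ˈfo.gle.

5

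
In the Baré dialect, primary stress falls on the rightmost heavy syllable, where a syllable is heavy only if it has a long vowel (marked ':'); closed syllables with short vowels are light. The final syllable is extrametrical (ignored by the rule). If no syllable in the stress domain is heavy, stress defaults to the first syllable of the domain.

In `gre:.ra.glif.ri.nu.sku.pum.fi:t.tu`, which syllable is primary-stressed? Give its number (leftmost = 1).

The final syllable (9, tu) is extrametrical; the stress domain is syllables 1–8.
Weights: 1 gre: H, 2 ra L, 3 glif L, 4 ri L, 5 nu L, 6 sku L, 7 pum L, 8 fi:t H.
Heavy syllables in the domain: 1, 8. The rightmost is syllable 8 (fi:t).
Primary stress: syllable 8 → gre:.ra.glif.ri.nu.sku.pum.ˈfi:t.tu.

8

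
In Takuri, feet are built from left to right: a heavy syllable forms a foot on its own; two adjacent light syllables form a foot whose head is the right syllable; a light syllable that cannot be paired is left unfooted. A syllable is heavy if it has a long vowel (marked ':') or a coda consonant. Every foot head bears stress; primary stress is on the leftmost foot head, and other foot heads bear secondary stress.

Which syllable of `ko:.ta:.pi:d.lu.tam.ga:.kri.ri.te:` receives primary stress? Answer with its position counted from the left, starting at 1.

Weights: 1 ko: H, 2 ta: H, 3 pi:d H, 4 lu L, 5 tam H, 6 ga: H, 7 kri L, 8 ri L, 9 te: H.
Parse left to right (heavy = foot alone; LL = one foot; stranded L unfooted): (ˈko:) (ˈta:) (ˈpi:d) lu (ˈtam) (ˈga:) (kri.ˈri) (ˈte:).
Foot heads: 1, 2, 3, 5, 6, 8, 9.
Primary stress on the leftmost head = syllable 1.
Primary stress: syllable 1 → ˈko:.ta:.pi:d.lu.tam.ga:.kri.ri.te:.

1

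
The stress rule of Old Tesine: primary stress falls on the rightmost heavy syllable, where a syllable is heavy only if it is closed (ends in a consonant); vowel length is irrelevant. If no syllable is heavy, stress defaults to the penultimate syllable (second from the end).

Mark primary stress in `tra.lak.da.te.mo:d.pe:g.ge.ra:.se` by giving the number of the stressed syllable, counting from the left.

Weights: 1 tra L, 2 lak H, 3 da L, 4 te L, 5 mo:d H, 6 pe:g H, 7 ge L, 8 ra: L, 9 se L.
Heavy syllables in the domain: 2, 5, 6. The rightmost is syllable 6 (pe:g).
Primary stress: syllable 6 → tra.lak.da.te.mo:d.ˈpe:g.ge.ra:.se.

6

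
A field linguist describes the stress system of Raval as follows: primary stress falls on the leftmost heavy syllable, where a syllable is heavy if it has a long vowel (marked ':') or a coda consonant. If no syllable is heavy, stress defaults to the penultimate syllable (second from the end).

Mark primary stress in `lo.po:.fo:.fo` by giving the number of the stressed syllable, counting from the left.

Weights: 1 lo L, 2 po: H, 3 fo: H, 4 fo L.
Heavy syllables in the domain: 2, 3. The leftmost is syllable 2 (po:).
Primary stress: syllable 2 → lo.ˈpo:.fo:.fo.

2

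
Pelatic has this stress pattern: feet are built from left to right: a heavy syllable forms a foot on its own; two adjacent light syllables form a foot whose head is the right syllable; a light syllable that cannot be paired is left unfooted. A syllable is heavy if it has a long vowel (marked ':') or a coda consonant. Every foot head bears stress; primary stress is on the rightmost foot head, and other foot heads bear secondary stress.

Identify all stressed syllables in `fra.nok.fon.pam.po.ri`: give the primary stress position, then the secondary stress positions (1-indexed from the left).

Weights: 1 fra L, 2 nok H, 3 fon H, 4 pam H, 5 po L, 6 ri L.
Parse left to right (heavy = foot alone; LL = one foot; stranded L unfooted): fra (ˈnok) (ˈfon) (ˈpam) (po.ˈri).
Foot heads: 2, 3, 4, 6.
Primary stress on the rightmost head = syllable 6.
Secondary stress on 2, 3, 4: fra.ˌnok.ˌfon.ˌpam.po.ˈri.

primary 6, secondary 2, 3, 4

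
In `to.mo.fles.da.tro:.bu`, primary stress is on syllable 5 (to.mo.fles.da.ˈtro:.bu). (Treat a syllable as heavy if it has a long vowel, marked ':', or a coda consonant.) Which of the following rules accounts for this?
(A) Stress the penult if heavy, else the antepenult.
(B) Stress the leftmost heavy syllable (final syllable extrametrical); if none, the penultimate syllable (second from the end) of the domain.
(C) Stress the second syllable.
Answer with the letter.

A

Rule A → syllable 5 ✓.
Rule B → syllable 3 (observed: 5).
Rule C → syllable 2 (observed: 5).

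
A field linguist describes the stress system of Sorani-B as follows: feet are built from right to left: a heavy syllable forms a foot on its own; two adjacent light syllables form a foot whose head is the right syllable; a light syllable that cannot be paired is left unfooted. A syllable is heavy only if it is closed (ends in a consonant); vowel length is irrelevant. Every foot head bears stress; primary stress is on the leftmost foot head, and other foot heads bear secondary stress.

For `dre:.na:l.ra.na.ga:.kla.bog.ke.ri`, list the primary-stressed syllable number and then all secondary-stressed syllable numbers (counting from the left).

primary 2, secondary 4, 6, 7, 9

Weights: 1 dre: L, 2 na:l H, 3 ra L, 4 na L, 5 ga: L, 6 kla L, 7 bog H, 8 ke L, 9 ri L.
Parse right to left (heavy = foot alone; LL = one foot; stranded L unfooted): dre: (ˈna:l) (ra.ˈna) (ga:.ˈkla) (ˈbog) (ke.ˈri).
Foot heads: 2, 4, 6, 7, 9.
Primary stress on the leftmost head = syllable 2.
Secondary stress on 4, 6, 7, 9: dre:.ˈna:l.ra.ˌna.ga:.ˌkla.ˌbog.ke.ˌri.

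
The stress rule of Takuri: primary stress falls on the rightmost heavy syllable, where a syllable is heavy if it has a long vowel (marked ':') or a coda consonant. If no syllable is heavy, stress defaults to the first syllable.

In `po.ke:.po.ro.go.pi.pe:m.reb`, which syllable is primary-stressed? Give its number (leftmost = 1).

8

Weights: 1 po L, 2 ke: H, 3 po L, 4 ro L, 5 go L, 6 pi L, 7 pe:m H, 8 reb H.
Heavy syllables in the domain: 2, 7, 8. The rightmost is syllable 8 (reb).
Primary stress: syllable 8 → po.ke:.po.ro.go.pi.pe:m.ˈreb.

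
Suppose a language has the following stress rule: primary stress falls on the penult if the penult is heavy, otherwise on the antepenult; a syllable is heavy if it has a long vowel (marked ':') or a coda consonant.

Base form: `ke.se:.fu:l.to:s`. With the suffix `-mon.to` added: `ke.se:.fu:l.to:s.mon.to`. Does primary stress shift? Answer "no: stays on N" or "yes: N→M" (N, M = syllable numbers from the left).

yes: 3→5

Base `ke.se:.fu:l.to:s` (4 syllables):
  Weights: 2 se: H, 3 fu:l H, 4 to:s H.
  The penult (syllable 3, fu:l) is heavy, so it takes stress.
  → primary stress on syllable 3.
Suffixed `ke.se:.fu:l.to:s.mon.to` (6 syllables):
  Weights: 4 to:s H, 5 mon H, 6 to L.
  The penult (syllable 5, mon) is heavy, so it takes stress.
  → primary stress on syllable 5.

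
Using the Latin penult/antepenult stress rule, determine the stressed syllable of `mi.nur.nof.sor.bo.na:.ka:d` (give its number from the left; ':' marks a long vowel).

6

Classical Latin: stress the penult if heavy (long vowel or closed), else the antepenult.
Weights: 5 bo L, 6 na: H, 7 ka:d H.
The penult (syllable 6, na:) is heavy, so it takes stress.
Stress on syllable 6: mi.nur.nof.sor.bo.ˈna:.ka:d.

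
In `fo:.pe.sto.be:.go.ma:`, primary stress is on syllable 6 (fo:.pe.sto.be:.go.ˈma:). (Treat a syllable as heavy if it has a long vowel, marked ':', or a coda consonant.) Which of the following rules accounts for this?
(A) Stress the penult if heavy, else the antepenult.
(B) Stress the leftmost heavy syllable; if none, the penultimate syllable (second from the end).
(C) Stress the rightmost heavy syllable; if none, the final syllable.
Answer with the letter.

C

Rule A → syllable 4 (observed: 6).
Rule B → syllable 1 (observed: 6).
Rule C → syllable 6 ✓.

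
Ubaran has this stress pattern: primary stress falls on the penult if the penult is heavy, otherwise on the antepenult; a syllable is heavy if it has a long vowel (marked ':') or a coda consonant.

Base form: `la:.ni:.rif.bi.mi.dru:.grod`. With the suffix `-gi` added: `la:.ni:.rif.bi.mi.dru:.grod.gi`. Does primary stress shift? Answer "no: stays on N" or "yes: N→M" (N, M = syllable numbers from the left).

yes: 6→7

Base `la:.ni:.rif.bi.mi.dru:.grod` (7 syllables):
  Weights: 5 mi L, 6 dru: H, 7 grod H.
  The penult (syllable 6, dru:) is heavy, so it takes stress.
  → primary stress on syllable 6.
Suffixed `la:.ni:.rif.bi.mi.dru:.grod.gi` (8 syllables):
  Weights: 6 dru: H, 7 grod H, 8 gi L.
  The penult (syllable 7, grod) is heavy, so it takes stress.
  → primary stress on syllable 7.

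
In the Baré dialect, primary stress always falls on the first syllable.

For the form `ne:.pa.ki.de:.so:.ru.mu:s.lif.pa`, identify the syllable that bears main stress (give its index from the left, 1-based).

The word has 9 syllables; the first syllable is syllable 1 (ne:).
Primary stress: syllable 1 → ˈne:.pa.ki.de:.so:.ru.mu:s.lif.pa.

1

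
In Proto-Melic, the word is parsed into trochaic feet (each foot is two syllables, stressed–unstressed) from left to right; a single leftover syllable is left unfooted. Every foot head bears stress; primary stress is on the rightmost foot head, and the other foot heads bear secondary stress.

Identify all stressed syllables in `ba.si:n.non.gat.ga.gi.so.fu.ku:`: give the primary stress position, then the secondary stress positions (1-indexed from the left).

Parse left to right into trochaic (ˈσσ) feet: (ˈba.si:n) (ˈnon.gat) (ˈga.gi) (ˈso.fu) ku:. Syllable 9 is left unfooted.
Foot heads (stressed positions): 1, 3, 5, 7.
End Rule Rightmost: primary stress on the rightmost head = syllable 7.
Secondary stress on 1, 3, 5: ˌba.si:n.ˌnon.gat.ˌga.gi.ˈso.fu.ku:.

primary 7, secondary 1, 3, 5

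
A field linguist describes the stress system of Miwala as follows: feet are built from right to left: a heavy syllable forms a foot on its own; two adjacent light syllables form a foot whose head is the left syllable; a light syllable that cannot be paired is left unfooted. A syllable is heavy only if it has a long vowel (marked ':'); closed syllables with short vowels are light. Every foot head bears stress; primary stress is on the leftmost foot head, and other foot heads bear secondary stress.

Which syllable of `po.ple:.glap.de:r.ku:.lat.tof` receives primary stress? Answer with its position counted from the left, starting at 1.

2

Weights: 1 po L, 2 ple: H, 3 glap L, 4 de:r H, 5 ku: H, 6 lat L, 7 tof L.
Parse right to left (heavy = foot alone; LL = one foot; stranded L unfooted): po (ˈple:) glap (ˈde:r) (ˈku:) (ˈlat.tof).
Foot heads: 2, 4, 5, 6.
Primary stress on the leftmost head = syllable 2.
Primary stress: syllable 2 → po.ˈple:.glap.de:r.ku:.lat.tof.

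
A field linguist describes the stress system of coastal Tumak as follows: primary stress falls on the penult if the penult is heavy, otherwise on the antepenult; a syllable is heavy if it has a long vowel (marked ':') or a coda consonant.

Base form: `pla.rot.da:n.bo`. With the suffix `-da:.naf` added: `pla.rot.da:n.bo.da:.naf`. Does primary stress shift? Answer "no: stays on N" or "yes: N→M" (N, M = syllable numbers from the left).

Base `pla.rot.da:n.bo` (4 syllables):
  Weights: 2 rot H, 3 da:n H, 4 bo L.
  The penult (syllable 3, da:n) is heavy, so it takes stress.
  → primary stress on syllable 3.
Suffixed `pla.rot.da:n.bo.da:.naf` (6 syllables):
  Weights: 4 bo L, 5 da: H, 6 naf H.
  The penult (syllable 5, da:) is heavy, so it takes stress.
  → primary stress on syllable 5.

yes: 3→5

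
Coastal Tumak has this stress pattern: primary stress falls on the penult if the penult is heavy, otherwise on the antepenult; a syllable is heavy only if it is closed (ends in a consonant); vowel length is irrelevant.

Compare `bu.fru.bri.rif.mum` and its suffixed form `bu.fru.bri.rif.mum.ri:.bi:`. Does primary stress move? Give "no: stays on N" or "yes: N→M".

yes: 4→5

Base `bu.fru.bri.rif.mum` (5 syllables):
  Weights: 3 bri L, 4 rif H, 5 mum H.
  The penult (syllable 4, rif) is heavy, so it takes stress.
  → primary stress on syllable 4.
Suffixed `bu.fru.bri.rif.mum.ri:.bi:` (7 syllables):
  Weights: 5 mum H, 6 ri: L, 7 bi: L.
  The penult (syllable 6, ri:) is light, so stress falls on the antepenult (syllable 5, mum).
  → primary stress on syllable 5.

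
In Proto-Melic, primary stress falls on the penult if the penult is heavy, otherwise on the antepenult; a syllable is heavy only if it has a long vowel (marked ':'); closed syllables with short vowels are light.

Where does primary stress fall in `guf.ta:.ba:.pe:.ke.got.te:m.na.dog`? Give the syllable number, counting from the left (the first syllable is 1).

7

Weights: 7 te:m H, 8 na L, 9 dog L.
The penult (syllable 8, na) is light, so stress falls on the antepenult (syllable 7, te:m).
Primary stress: syllable 7 → guf.ta:.ba:.pe:.ke.got.ˈte:m.na.dog.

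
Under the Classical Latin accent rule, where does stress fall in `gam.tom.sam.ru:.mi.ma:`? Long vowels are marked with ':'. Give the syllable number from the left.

Classical Latin: stress the penult if heavy (long vowel or closed), else the antepenult.
Weights: 4 ru: H, 5 mi L, 6 ma: H.
The penult (syllable 5, mi) is light, so stress falls on the antepenult (syllable 4, ru:).
Stress on syllable 4: gam.tom.sam.ˈru:.mi.ma:.

4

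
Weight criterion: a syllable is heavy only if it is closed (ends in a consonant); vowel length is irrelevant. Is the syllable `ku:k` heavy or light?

`ku:k`: long vowel, closed (coda /k/). Closed (coda /k/) → heavy.

heavy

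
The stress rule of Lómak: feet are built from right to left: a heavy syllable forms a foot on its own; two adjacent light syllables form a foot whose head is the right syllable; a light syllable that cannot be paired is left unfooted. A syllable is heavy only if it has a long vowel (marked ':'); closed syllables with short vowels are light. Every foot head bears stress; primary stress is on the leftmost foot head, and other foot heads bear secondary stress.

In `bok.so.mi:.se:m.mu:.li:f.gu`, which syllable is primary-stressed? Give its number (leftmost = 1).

2

Weights: 1 bok L, 2 so L, 3 mi: H, 4 se:m H, 5 mu: H, 6 li:f H, 7 gu L.
Parse right to left (heavy = foot alone; LL = one foot; stranded L unfooted): (bok.ˈso) (ˈmi:) (ˈse:m) (ˈmu:) (ˈli:f) gu.
Foot heads: 2, 3, 4, 5, 6.
Primary stress on the leftmost head = syllable 2.
Primary stress: syllable 2 → bok.ˈso.mi:.se:m.mu:.li:f.gu.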